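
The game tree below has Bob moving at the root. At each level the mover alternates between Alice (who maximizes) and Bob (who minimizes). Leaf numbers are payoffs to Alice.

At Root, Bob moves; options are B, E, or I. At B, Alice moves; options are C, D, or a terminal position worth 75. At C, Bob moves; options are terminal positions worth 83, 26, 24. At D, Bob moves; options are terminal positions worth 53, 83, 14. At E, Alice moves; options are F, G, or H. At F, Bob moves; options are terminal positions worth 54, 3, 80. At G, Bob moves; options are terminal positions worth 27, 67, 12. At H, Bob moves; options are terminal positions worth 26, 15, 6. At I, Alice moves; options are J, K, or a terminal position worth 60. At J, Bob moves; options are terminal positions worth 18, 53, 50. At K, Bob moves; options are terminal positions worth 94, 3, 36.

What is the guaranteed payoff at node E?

F: min(54, 3, 80) = 3
G: min(27, 67, 12) = 12
H: min(26, 15, 6) = 6
E: max(3, 12, 6) = 12

12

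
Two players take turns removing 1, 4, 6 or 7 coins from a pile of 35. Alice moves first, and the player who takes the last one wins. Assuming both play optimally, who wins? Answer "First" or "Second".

First

Positions where the player to move wins (W) vs loses (L):
i:   0  1  2  3  4  5  6  7  8  9 10 11 12 13 14 15 16 17 18 19 20 21 22 23 24 25 26 27 28 29 30 31 32 33 34 35
     L  W  L  W  W  L  W  W  W  W  L  W  W  L  W  L  W  W  L  W  W  W  W  L  W  W  L  W  L  W  W  L  W  W  W  W
Position 35 is W, so the first player wins.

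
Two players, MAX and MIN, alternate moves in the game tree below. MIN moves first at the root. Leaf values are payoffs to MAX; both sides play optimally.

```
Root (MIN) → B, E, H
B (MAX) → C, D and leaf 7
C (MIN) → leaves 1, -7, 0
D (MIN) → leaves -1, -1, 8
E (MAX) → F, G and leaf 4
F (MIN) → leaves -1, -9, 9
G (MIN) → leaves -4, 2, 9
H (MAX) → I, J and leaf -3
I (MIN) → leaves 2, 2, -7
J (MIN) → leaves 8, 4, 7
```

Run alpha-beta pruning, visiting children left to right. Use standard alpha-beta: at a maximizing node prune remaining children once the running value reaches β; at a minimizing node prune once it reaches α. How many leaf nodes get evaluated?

20

C [α=-∞,β=+∞]: v=-7
D [α=-7,β=+∞]: v=-1
B [α=-∞,β=+∞]: v=7
F [α=-∞,β=7]: v=-9
G [α=-9,β=7]: v=-4
E [α=-∞,β=7]: v=4
I [α=-∞,β=4]: v=-7
J [α=-7,β=4]: v=4
H [α=-∞,β=4]: v=4 after child 2 ≥ β → β-cutoff, skip 1
Root [α=-∞,β=+∞]: v=4
Leaves evaluated: 20 of 21.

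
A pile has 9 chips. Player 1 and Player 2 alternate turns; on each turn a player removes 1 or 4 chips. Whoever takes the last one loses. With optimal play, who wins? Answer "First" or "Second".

First

i:   0  1  2  3  4  5  6  7  8  9
     W  L  W  L  W  W  L  W  L  W
Position 9 is W, so the first player wins.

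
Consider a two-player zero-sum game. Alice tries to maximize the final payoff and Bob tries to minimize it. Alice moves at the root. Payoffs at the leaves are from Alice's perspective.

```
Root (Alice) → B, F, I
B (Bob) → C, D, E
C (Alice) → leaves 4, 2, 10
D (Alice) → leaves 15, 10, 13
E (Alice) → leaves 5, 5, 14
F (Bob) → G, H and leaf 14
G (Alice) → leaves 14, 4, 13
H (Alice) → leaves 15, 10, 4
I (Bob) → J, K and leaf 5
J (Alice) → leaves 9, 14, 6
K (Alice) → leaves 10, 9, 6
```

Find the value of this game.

C (Alice): max(4, 2, 10) = 10
D (Alice): max(15, 10, 13) = 15
E (Alice): max(5, 5, 14) = 14
B (Bob): min(10, 15, 14) = 10
G (Alice): max(14, 4, 13) = 14
H (Alice): max(15, 10, 4) = 15
F (Bob): min(14, 15, 14) = 14
J (Alice): max(9, 14, 6) = 14
K (Alice): max(10, 9, 6) = 10
I (Bob): min(14, 10, 5) = 5
Root (Alice): max(10, 14, 5) = 14

14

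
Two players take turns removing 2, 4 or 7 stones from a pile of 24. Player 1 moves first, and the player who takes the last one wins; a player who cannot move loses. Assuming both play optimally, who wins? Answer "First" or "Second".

Second

Mark each pile size as W (mover wins) or L (mover loses):
i:   0  1  2  3  4  5  6  7  8  9 10 11 12 13 14 15 16 17 18 19 20 21 22 23 24
     L  L  W  W  W  W  L  W  W  L  W  W  L  W  W  L  W  W  L  W  W  L  W  W  L
Position 24 is L, so the second player wins.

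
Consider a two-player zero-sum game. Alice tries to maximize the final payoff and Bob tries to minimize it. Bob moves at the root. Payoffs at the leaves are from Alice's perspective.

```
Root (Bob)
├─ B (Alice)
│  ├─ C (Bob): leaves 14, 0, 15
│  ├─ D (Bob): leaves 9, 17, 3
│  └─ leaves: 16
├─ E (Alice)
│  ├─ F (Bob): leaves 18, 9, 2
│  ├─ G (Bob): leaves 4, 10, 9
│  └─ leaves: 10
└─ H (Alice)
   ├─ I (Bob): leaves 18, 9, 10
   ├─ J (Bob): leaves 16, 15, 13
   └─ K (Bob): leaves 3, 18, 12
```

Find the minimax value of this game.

C (Bob): min(14, 0, 15) = 0
D (Bob): min(9, 17, 3) = 3
B (Alice): max(0, 3, 16) = 16
F (Bob): min(18, 9, 2) = 2
G (Bob): min(4, 10, 9) = 4
E (Alice): max(2, 4, 10) = 10
I (Bob): min(18, 9, 10) = 9
J (Bob): min(16, 15, 13) = 13
K (Bob): min(3, 18, 12) = 3
H (Alice): max(9, 13, 3) = 13
Root (Bob): min(16, 10, 13) = 10

10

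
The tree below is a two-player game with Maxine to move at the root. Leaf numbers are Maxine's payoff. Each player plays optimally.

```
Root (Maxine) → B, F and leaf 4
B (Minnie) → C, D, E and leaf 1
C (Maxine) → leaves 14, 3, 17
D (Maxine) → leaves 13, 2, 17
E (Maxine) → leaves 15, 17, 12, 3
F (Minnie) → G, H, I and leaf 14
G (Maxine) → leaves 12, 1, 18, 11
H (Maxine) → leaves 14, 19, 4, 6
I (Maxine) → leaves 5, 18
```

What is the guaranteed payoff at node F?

14

G: max(12, 1, 18, 11) = 18
H: max(14, 19, 4, 6) = 19
I: max(5, 18) = 18
F: min(18, 19, 18, 14) = 14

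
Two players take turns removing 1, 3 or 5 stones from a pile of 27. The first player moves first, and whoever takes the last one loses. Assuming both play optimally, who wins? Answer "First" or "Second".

Second

Mark each pile size as W (mover wins) or L (mover loses):
i:   0  1  2  3  4  5  6  7  8  9 10 11 12 13 14 15 16 17 18 19 20 21 22 23 24 25 26 27
     W  L  W  L  W  L  W  L  W  L  W  L  W  L  W  L  W  L  W  L  W  L  W  L  W  L  W  L
Position 27 is L, so the second player wins.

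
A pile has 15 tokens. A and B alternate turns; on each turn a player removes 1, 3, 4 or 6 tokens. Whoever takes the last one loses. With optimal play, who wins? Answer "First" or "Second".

i:   0  1  2  3  4  5  6  7  8  9 10 11 12 13 14 15
     W  L  W  L  W  W  W  W  L  W  L  W  W  W  W  L
Position 15 is L, so the second player wins.

Second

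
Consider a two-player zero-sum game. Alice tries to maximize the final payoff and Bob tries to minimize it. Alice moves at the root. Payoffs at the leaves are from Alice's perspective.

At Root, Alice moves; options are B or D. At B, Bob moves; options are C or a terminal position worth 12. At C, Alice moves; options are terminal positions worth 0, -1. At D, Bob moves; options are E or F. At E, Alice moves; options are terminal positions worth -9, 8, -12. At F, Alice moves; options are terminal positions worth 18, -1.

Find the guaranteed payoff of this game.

8

C (Alice): max(0, -1) = 0
B (Bob): min(0, 12) = 0
E (Alice): max(-9, 8, -12) = 8
F (Alice): max(18, -1) = 18
D (Bob): min(8, 18) = 8
Root (Alice): max(0, 8) = 8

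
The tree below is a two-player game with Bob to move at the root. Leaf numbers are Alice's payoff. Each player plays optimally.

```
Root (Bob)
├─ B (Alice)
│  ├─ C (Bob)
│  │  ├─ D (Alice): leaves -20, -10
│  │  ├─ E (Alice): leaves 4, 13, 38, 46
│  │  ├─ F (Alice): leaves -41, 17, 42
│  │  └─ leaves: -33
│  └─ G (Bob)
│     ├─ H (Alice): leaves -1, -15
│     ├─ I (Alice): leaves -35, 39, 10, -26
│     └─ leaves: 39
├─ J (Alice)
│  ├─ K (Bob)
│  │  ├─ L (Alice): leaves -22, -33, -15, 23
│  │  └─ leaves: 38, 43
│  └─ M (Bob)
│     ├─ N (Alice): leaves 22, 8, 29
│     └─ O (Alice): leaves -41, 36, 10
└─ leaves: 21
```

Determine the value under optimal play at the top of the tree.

-1

D (Alice): max(-20, -10) = -10
E (Alice): max(4, 13, 38, 46) = 46
F (Alice): max(-41, 17, 42) = 42
C (Bob): min(-10, 46, 42, -33) = -33
H (Alice): max(-1, -15) = -1
I (Alice): max(-35, 39, 10, -26) = 39
G (Bob): min(-1, 39, 39) = -1
B (Alice): max(-33, -1) = -1
L (Alice): max(-22, -33, -15, 23) = 23
K (Bob): min(23, 38, 43) = 23
N (Alice): max(22, 8, 29) = 29
O (Alice): max(-41, 36, 10) = 36
M (Bob): min(29, 36) = 29
J (Alice): max(23, 29) = 29
Root (Bob): min(-1, 29, 21) = -1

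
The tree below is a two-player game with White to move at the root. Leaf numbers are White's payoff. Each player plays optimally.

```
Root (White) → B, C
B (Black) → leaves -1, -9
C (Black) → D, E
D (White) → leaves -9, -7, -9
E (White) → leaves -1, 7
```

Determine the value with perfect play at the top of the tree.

B (Black): min(-1, -9) = -9
D (White): max(-9, -7, -9) = -7
E (White): max(-1, 7) = 7
C (Black): min(-7, 7) = -7
Root (White): max(-9, -7) = -7

-7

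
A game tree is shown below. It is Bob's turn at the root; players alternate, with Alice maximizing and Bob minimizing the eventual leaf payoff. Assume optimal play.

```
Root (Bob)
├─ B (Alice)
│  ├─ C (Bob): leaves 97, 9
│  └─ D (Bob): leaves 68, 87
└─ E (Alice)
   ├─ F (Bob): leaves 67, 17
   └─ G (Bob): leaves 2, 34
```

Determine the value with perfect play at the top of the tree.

17

C (Bob): min(97, 9) = 9
D (Bob): min(68, 87) = 68
B (Alice): max(9, 68) = 68
F (Bob): min(67, 17) = 17
G (Bob): min(2, 34) = 2
E (Alice): max(17, 2) = 17
Root (Bob): min(68, 17) = 17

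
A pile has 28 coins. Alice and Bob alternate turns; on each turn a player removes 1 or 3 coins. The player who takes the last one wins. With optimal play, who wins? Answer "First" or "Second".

Mark each pile size as W (mover wins) or L (mover loses):
i:   0  1  2  3  4  5  6  7  8  9 10 11 12 13 14 15 16 17 18 19 20 21 22 23 24 25 26 27 28
     L  W  L  W  L  W  L  W  L  W  L  W  L  W  L  W  L  W  L  W  L  W  L  W  L  W  L  W  L
Position 28 is L, so the second player wins.

Second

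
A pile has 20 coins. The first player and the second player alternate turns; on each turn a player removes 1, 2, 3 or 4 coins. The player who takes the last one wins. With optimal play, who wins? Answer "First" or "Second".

W/L table (W = player to move can force a win):
i:   0  1  2  3  4  5  6  7  8  9 10 11 12 13 14 15 16 17 18 19 20
     L  W  W  W  W  L  W  W  W  W  L  W  W  W  W  L  W  W  W  W  L
Position 20 is L, so the second player wins.

Second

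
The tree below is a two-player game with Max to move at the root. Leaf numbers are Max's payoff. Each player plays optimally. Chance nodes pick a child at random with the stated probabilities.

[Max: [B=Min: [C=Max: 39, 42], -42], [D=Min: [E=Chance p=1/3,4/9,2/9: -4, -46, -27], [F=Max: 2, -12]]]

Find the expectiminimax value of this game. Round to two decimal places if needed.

-27.78

C (Max): max(39, 42) = 42
B (Min): min(42, -42) = -42
E (Chance): 1/3·-4 + 4/9·-46 + 2/9·-27 = -27.78
F (Max): max(2, -12) = 2
D (Min): min(-27.78, 2) = -27.78
Root (Max): max(-42, -27.78) = -27.78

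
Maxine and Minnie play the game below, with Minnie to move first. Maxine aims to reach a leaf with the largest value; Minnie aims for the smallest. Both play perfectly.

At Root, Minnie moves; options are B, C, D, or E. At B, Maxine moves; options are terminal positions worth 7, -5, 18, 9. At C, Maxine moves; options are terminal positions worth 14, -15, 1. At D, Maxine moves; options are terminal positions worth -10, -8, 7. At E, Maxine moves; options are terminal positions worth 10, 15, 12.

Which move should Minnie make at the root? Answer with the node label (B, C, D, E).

B (Maxine): max(7, -5, 18, 9) = 18
C (Maxine): max(14, -15, 1) = 14
D (Maxine): max(-10, -8, 7) = 7
E (Maxine): max(10, 15, 12) = 15
Root (Minnie): min(18, 14, 7, 15) = 7
Minnie picks the child with the lowest value: D (value 7).

D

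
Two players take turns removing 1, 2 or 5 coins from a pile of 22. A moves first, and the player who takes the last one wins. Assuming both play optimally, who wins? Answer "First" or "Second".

Compute winning (W) and losing (L) positions by backward induction:
i:   0  1  2  3  4  5  6  7  8  9 10 11 12 13 14 15 16 17 18 19 20 21 22
     L  W  W  L  W  W  L  W  W  L  W  W  L  W  W  L  W  W  L  W  W  L  W
Position 22 is W, so the first player wins.

First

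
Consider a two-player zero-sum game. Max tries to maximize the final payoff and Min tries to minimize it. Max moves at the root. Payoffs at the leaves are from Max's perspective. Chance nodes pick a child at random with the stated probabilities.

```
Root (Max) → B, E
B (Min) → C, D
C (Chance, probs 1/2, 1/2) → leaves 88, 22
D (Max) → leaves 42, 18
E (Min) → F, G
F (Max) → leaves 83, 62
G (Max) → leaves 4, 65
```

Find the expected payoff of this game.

C (Chance): 1/2·88 + 1/2·22 = 55
D (Max): max(42, 18) = 42
B (Min): min(55, 42) = 42
F (Max): max(83, 62) = 83
G (Max): max(4, 65) = 65
E (Min): min(83, 65) = 65
Root (Max): max(42, 65) = 65

65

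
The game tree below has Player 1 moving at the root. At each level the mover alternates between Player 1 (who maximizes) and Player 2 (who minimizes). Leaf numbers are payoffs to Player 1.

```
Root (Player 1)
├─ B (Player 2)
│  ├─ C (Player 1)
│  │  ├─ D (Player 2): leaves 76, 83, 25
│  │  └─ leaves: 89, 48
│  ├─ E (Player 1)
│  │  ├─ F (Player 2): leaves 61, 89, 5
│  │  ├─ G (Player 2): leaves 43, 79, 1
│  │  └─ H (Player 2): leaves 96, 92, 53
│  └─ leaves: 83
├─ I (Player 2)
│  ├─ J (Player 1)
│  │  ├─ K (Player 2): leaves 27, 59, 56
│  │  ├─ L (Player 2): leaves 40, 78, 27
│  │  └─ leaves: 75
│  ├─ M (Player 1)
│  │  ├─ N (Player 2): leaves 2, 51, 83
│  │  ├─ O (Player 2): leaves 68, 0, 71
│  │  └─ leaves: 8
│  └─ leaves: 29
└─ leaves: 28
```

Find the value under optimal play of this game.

D (Player 2): min(76, 83, 25) = 25
C (Player 1): max(25, 89, 48) = 89
F (Player 2): min(61, 89, 5) = 5
G (Player 2): min(43, 79, 1) = 1
H (Player 2): min(96, 92, 53) = 53
E (Player 1): max(5, 1, 53) = 53
B (Player 2): min(89, 53, 83) = 53
K (Player 2): min(27, 59, 56) = 27
L (Player 2): min(40, 78, 27) = 27
J (Player 1): max(27, 27, 75) = 75
N (Player 2): min(2, 51, 83) = 2
O (Player 2): min(68, 0, 71) = 0
M (Player 1): max(2, 0, 8) = 8
I (Player 2): min(75, 8, 29) = 8
Root (Player 1): max(53, 8, 28) = 53

53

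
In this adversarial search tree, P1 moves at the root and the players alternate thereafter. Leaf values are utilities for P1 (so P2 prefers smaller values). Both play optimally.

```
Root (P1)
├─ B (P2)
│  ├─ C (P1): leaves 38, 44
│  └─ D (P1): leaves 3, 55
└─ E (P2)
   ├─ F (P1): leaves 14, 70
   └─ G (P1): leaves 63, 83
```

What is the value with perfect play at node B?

C: max(38, 44) = 44
D: max(3, 55) = 55
B: min(44, 55) = 44

44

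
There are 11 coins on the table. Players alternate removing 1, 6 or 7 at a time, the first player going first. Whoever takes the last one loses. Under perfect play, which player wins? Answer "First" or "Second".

i:   0  1  2  3  4  5  6  7  8  9 10 11
     W  L  W  L  W  L  W  W  W  W  W  W
Position 11 is W, so the first player wins.

First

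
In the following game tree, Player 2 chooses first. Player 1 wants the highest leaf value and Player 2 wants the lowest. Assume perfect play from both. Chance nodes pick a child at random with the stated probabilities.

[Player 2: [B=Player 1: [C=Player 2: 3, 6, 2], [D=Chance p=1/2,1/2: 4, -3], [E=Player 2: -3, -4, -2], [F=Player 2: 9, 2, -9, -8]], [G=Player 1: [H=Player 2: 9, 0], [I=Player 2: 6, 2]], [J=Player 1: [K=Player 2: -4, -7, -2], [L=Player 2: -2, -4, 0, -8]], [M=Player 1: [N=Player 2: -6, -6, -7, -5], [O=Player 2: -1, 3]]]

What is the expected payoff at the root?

C (Player 2): min(3, 6, 2) = 2
D (Chance): 1/2·4 + 1/2·-3 = 0.5
E (Player 2): min(-3, -4, -2) = -4
F (Player 2): min(9, 2, -9, -8) = -9
B (Player 1): max(2, 0.5, -4, -9) = 2
H (Player 2): min(9, 0) = 0
I (Player 2): min(6, 2) = 2
G (Player 1): max(0, 2) = 2
K (Player 2): min(-4, -7, -2) = -7
L (Player 2): min(-2, -4, 0, -8) = -8
J (Player 1): max(-7, -8) = -7
N (Player 2): min(-6, -6, -7, -5) = -7
O (Player 2): min(-1, 3) = -1
M (Player 1): max(-7, -1) = -1
Root (Player 2): min(2, 2, -7, -1) = -7

-7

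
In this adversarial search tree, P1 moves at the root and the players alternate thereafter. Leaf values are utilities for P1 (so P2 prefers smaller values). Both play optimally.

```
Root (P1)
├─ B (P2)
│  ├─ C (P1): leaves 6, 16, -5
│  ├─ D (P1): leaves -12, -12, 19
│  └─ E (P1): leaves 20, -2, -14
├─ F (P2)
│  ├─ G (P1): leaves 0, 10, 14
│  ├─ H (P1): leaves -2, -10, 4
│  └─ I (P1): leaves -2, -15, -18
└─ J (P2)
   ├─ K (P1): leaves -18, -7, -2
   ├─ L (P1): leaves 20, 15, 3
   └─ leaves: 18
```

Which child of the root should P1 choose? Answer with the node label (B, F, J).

C (P1): max(6, 16, -5) = 16
D (P1): max(-12, -12, 19) = 19
E (P1): max(20, -2, -14) = 20
B (P2): min(16, 19, 20) = 16
G (P1): max(0, 10, 14) = 14
H (P1): max(-2, -10, 4) = 4
I (P1): max(-2, -15, -18) = -2
F (P2): min(14, 4, -2) = -2
K (P1): max(-18, -7, -2) = -2
L (P1): max(20, 15, 3) = 20
J (P2): min(-2, 20, 18) = -2
Root (P1): max(16, -2, -2) = 16
P1 picks the child with the highest value: B (value 16).

B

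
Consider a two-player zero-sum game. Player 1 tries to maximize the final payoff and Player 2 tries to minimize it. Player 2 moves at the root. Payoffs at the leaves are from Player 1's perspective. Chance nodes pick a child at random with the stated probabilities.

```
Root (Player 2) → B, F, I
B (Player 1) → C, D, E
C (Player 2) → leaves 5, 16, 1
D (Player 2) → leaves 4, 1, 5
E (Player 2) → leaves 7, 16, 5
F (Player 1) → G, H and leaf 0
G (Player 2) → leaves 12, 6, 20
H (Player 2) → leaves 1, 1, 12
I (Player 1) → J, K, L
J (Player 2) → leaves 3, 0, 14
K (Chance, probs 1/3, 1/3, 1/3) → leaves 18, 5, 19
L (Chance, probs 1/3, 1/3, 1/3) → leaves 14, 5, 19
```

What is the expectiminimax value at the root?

5

C (Player 2): min(5, 16, 1) = 1
D (Player 2): min(4, 1, 5) = 1
E (Player 2): min(7, 16, 5) = 5
B (Player 1): max(1, 1, 5) = 5
G (Player 2): min(12, 6, 20) = 6
H (Player 2): min(1, 1, 12) = 1
F (Player 1): max(6, 1, 0) = 6
J (Player 2): min(3, 0, 14) = 0
K (Chance): 1/3·18 + 1/3·5 + 1/3·19 = 14
L (Chance): 1/3·14 + 1/3·5 + 1/3·19 = 12.67
I (Player 1): max(0, 14, 12.67) = 14
Root (Player 2): min(5, 6, 14) = 5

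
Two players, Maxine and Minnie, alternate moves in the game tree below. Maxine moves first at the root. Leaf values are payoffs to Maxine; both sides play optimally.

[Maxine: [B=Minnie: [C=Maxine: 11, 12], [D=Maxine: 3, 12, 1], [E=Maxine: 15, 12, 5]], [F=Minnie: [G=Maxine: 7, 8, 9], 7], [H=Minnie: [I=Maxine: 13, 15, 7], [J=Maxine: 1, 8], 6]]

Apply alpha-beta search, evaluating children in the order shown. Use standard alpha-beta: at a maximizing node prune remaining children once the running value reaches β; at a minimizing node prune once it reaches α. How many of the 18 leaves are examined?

C [α=-∞,β=+∞]: v=12
D [α=-∞,β=12]: v=12 after child 2 ≥ β → β-cutoff, skip 1
E [α=-∞,β=12]: v=15 after child 1 ≥ β → β-cutoff, skip 2
B [α=-∞,β=+∞]: v=12
G [α=12,β=+∞]: v=9
F [α=12,β=+∞]: v=9 after child 1 ≤ α → α-cutoff, skip 1
I [α=12,β=+∞]: v=15
J [α=12,β=15]: v=8
H [α=12,β=+∞]: v=8 after child 2 ≤ α → α-cutoff, skip 1
Root [α=-∞,β=+∞]: v=12
Leaves evaluated: 13 of 18.

13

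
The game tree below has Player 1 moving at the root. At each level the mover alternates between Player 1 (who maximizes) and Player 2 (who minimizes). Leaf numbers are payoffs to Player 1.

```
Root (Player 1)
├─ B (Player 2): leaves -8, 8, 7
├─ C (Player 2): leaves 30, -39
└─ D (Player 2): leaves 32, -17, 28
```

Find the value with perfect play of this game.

B (Player 2): min(-8, 8, 7) = -8
C (Player 2): min(30, -39) = -39
D (Player 2): min(32, -17, 28) = -17
Root (Player 1): max(-8, -39, -17) = -8

-8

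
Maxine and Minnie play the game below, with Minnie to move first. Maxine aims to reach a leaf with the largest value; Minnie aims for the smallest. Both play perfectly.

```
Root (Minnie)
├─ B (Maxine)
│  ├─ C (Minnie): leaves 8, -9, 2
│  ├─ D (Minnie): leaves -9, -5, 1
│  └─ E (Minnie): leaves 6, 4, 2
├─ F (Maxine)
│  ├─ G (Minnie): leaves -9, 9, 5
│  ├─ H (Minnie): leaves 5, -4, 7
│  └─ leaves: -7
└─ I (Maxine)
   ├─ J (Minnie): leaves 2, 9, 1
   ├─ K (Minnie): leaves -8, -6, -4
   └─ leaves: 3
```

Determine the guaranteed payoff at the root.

-4

C (Minnie): min(8, -9, 2) = -9
D (Minnie): min(-9, -5, 1) = -9
E (Minnie): min(6, 4, 2) = 2
B (Maxine): max(-9, -9, 2) = 2
G (Minnie): min(-9, 9, 5) = -9
H (Minnie): min(5, -4, 7) = -4
F (Maxine): max(-9, -4, -7) = -4
J (Minnie): min(2, 9, 1) = 1
K (Minnie): min(-8, -6, -4) = -8
I (Maxine): max(1, -8, 3) = 3
Root (Minnie): min(2, -4, 3) = -4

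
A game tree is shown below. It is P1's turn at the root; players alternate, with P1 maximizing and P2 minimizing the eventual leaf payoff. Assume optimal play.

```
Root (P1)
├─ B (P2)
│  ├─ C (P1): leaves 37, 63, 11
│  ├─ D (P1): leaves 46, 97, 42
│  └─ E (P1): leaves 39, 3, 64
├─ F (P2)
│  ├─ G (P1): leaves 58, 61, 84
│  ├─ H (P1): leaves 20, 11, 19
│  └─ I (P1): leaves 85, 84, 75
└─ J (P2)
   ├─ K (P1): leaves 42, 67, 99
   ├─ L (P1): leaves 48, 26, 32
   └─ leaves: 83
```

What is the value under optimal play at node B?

63

C: max(37, 63, 11) = 63
D: max(46, 97, 42) = 97
E: max(39, 3, 64) = 64
B: min(63, 97, 64) = 63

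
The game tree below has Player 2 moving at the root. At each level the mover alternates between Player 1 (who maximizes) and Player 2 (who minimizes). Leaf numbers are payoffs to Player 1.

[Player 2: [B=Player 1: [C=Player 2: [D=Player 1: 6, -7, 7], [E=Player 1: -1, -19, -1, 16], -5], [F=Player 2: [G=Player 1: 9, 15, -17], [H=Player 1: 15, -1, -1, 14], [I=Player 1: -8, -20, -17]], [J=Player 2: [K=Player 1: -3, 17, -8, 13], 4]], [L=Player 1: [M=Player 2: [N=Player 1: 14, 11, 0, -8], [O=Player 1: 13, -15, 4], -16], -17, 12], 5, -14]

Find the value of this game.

-14

D (Player 1): max(6, -7, 7) = 7
E (Player 1): max(-1, -19, -1, 16) = 16
C (Player 2): min(7, 16, -5) = -5
G (Player 1): max(9, 15, -17) = 15
H (Player 1): max(15, -1, -1, 14) = 15
I (Player 1): max(-8, -20, -17) = -8
F (Player 2): min(15, 15, -8) = -8
K (Player 1): max(-3, 17, -8, 13) = 17
J (Player 2): min(17, 4) = 4
B (Player 1): max(-5, -8, 4) = 4
N (Player 1): max(14, 11, 0, -8) = 14
O (Player 1): max(13, -15, 4) = 13
M (Player 2): min(14, 13, -16) = -16
L (Player 1): max(-16, -17, 12) = 12
Root (Player 2): min(4, 12, 5, -14) = -14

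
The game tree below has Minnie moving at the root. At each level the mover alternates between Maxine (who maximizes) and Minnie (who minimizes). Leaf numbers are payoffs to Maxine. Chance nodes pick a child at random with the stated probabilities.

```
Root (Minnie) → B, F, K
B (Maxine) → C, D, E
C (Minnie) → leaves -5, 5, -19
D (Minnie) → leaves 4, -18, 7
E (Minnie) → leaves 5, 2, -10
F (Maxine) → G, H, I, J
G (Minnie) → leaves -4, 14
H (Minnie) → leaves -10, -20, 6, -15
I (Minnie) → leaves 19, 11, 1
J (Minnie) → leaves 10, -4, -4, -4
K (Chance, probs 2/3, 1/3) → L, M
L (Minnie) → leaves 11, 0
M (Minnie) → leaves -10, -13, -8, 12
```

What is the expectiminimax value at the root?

C (Minnie): min(-5, 5, -19) = -19
D (Minnie): min(4, -18, 7) = -18
E (Minnie): min(5, 2, -10) = -10
B (Maxine): max(-19, -18, -10) = -10
G (Minnie): min(-4, 14) = -4
H (Minnie): min(-10, -20, 6, -15) = -20
I (Minnie): min(19, 11, 1) = 1
J (Minnie): min(10, -4, -4, -4) = -4
F (Maxine): max(-4, -20, 1, -4) = 1
L (Minnie): min(11, 0) = 0
M (Minnie): min(-10, -13, -8, 12) = -13
K (Chance): 2/3·0 + 1/3·-13 = -4.33
Root (Minnie): min(-10, 1, -4.33) = -10

-10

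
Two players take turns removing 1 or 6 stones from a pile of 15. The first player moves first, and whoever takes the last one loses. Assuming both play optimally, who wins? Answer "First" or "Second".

Second

Compute winning (W) and losing (L) positions by backward induction:
i:   0  1  2  3  4  5  6  7  8  9 10 11 12 13 14 15
     W  L  W  L  W  L  W  W  L  W  L  W  L  W  W  L
Position 15 is L, so the second player wins.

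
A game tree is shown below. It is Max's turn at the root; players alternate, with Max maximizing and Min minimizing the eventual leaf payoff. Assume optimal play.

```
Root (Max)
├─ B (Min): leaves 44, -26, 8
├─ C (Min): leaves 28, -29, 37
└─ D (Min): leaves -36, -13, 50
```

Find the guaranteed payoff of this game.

-26

B (Min): min(44, -26, 8) = -26
C (Min): min(28, -29, 37) = -29
D (Min): min(-36, -13, 50) = -36
Root (Max): max(-26, -29, -36) = -26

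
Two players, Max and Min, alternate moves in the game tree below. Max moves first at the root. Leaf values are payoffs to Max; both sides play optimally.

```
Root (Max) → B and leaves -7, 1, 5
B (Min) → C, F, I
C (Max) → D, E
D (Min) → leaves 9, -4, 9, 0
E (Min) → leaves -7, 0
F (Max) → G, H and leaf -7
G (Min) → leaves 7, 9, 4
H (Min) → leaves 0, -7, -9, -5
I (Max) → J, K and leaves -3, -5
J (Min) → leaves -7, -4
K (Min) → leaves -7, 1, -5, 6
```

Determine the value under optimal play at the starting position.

5

D (Min): min(9, -4, 9, 0) = -4
E (Min): min(-7, 0) = -7
C (Max): max(-4, -7) = -4
G (Min): min(7, 9, 4) = 4
H (Min): min(0, -7, -9, -5) = -9
F (Max): max(4, -9, -7) = 4
J (Min): min(-7, -4) = -7
K (Min): min(-7, 1, -5, 6) = -7
I (Max): max(-7, -7, -3, -5) = -3
B (Min): min(-4, 4, -3) = -4
Root (Max): max(-4, -7, 1, 5) = 5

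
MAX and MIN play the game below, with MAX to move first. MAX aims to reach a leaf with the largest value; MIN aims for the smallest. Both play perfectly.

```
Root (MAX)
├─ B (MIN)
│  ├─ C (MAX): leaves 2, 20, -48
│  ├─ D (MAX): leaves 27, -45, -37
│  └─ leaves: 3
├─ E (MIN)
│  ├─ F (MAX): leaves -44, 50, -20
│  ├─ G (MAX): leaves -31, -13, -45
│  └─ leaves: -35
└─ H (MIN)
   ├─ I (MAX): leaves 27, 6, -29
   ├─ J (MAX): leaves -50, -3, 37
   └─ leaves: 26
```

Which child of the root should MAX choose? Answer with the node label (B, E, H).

C (MAX): max(2, 20, -48) = 20
D (MAX): max(27, -45, -37) = 27
B (MIN): min(20, 27, 3) = 3
F (MAX): max(-44, 50, -20) = 50
G (MAX): max(-31, -13, -45) = -13
E (MIN): min(50, -13, -35) = -35
I (MAX): max(27, 6, -29) = 27
J (MAX): max(-50, -3, 37) = 37
H (MIN): min(27, 37, 26) = 26
Root (MAX): max(3, -35, 26) = 26
MAX picks the child with the highest value: H (value 26).

H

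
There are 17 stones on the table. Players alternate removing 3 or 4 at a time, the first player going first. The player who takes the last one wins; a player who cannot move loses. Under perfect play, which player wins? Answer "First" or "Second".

First

Compute winning (W) and losing (L) positions by backward induction:
i:   0  1  2  3  4  5  6  7  8  9 10 11 12 13 14 15 16 17
     L  L  L  W  W  W  W  L  L  L  W  W  W  W  L  L  L  W
Position 17 is W, so the first player wins.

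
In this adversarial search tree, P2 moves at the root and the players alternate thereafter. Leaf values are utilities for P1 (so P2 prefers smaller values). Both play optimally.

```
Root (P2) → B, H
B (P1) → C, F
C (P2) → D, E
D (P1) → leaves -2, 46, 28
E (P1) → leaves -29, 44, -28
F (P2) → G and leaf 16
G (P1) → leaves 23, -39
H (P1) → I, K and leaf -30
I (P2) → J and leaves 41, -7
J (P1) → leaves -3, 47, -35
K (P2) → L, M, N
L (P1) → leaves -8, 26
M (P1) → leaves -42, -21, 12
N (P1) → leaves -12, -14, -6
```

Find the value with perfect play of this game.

-6

D (P1): max(-2, 46, 28) = 46
E (P1): max(-29, 44, -28) = 44
C (P2): min(46, 44) = 44
G (P1): max(23, -39) = 23
F (P2): min(23, 16) = 16
B (P1): max(44, 16) = 44
J (P1): max(-3, 47, -35) = 47
I (P2): min(47, 41, -7) = -7
L (P1): max(-8, 26) = 26
M (P1): max(-42, -21, 12) = 12
N (P1): max(-12, -14, -6) = -6
K (P2): min(26, 12, -6) = -6
H (P1): max(-7, -6, -30) = -6
Root (P2): min(44, -6) = -6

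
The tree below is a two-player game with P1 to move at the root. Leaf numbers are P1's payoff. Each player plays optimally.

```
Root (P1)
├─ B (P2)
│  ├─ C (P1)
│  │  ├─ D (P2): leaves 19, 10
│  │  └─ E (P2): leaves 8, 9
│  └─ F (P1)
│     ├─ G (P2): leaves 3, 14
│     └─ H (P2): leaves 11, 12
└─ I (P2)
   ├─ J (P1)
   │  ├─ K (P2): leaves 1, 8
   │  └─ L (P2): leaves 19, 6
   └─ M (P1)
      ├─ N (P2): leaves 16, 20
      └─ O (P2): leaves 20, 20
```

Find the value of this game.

D (P2): min(19, 10) = 10
E (P2): min(8, 9) = 8
C (P1): max(10, 8) = 10
G (P2): min(3, 14) = 3
H (P2): min(11, 12) = 11
F (P1): max(3, 11) = 11
B (P2): min(10, 11) = 10
K (P2): min(1, 8) = 1
L (P2): min(19, 6) = 6
J (P1): max(1, 6) = 6
N (P2): min(16, 20) = 16
O (P2): min(20, 20) = 20
M (P1): max(16, 20) = 20
I (P2): min(6, 20) = 6
Root (P1): max(10, 6) = 10

10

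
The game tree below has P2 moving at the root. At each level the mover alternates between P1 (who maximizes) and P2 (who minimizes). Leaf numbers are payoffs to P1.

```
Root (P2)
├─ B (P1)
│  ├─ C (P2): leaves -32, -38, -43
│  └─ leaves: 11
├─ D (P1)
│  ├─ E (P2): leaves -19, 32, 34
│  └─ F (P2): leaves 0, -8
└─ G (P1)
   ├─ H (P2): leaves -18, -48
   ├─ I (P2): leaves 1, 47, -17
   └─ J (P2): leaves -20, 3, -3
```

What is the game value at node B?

C: min(-32, -38, -43) = -43
B: max(-43, 11) = 11

11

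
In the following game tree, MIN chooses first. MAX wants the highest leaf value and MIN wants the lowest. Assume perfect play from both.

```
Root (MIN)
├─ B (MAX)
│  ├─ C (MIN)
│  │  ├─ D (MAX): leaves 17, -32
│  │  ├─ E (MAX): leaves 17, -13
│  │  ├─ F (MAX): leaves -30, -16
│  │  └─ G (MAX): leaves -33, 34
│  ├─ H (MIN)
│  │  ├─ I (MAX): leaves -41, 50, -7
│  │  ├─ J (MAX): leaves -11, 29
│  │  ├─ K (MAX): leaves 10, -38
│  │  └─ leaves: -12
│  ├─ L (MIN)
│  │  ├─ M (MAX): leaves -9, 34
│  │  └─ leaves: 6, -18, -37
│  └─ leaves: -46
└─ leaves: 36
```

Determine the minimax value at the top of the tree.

D (MAX): max(17, -32) = 17
E (MAX): max(17, -13) = 17
F (MAX): max(-30, -16) = -16
G (MAX): max(-33, 34) = 34
C (MIN): min(17, 17, -16, 34) = -16
I (MAX): max(-41, 50, -7) = 50
J (MAX): max(-11, 29) = 29
K (MAX): max(10, -38) = 10
H (MIN): min(50, 29, 10, -12) = -12
M (MAX): max(-9, 34) = 34
L (MIN): min(34, 6, -18, -37) = -37
B (MAX): max(-16, -12, -37, -46) = -12
Root (MIN): min(-12, 36) = -12

-12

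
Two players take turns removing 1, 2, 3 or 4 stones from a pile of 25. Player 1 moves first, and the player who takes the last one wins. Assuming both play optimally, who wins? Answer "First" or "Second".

Positions where the player to move wins (W) vs loses (L):
i:   0  1  2  3  4  5  6  7  8  9 10 11 12 13 14 15 16 17 18 19 20 21 22 23 24 25
     L  W  W  W  W  L  W  W  W  W  L  W  W  W  W  L  W  W  W  W  L  W  W  W  W  L
Position 25 is L, so the second player wins.

Second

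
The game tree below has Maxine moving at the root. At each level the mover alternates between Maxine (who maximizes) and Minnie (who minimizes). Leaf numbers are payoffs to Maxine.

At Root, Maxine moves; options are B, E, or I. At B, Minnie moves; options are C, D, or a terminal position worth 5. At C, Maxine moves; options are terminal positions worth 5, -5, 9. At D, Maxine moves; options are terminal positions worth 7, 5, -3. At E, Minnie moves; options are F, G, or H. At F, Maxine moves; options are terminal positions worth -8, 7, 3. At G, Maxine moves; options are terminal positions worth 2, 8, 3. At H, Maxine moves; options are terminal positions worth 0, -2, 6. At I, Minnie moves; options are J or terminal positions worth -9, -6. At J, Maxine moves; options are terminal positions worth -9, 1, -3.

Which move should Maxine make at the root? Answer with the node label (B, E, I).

E

C (Maxine): max(5, -5, 9) = 9
D (Maxine): max(7, 5, -3) = 7
B (Minnie): min(9, 7, 5) = 5
F (Maxine): max(-8, 7, 3) = 7
G (Maxine): max(2, 8, 3) = 8
H (Maxine): max(0, -2, 6) = 6
E (Minnie): min(7, 8, 6) = 6
J (Maxine): max(-9, 1, -3) = 1
I (Minnie): min(1, -9, -6) = -9
Root (Maxine): max(5, 6, -9) = 6
Maxine picks the child with the highest value: E (value 6).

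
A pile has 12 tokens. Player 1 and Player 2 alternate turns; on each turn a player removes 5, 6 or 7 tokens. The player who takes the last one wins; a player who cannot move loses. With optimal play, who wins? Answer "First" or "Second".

i:   0  1  2  3  4  5  6  7  8  9 10 11 12
     L  L  L  L  L  W  W  W  W  W  W  W  L
Position 12 is L, so the second player wins.

Second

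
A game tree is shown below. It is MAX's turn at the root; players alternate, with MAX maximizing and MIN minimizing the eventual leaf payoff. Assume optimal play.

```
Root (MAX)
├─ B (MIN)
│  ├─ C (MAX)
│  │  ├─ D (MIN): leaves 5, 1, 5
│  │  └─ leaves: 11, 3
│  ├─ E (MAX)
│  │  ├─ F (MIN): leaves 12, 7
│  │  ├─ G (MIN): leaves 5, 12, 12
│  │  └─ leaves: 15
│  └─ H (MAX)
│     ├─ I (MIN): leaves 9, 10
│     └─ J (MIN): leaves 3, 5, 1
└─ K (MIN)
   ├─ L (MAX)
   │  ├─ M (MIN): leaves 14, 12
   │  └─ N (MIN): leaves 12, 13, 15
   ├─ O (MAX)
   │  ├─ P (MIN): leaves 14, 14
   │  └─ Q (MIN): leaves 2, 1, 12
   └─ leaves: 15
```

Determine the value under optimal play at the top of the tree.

D (MIN): min(5, 1, 5) = 1
C (MAX): max(1, 11, 3) = 11
F (MIN): min(12, 7) = 7
G (MIN): min(5, 12, 12) = 5
E (MAX): max(7, 5, 15) = 15
I (MIN): min(9, 10) = 9
J (MIN): min(3, 5, 1) = 1
H (MAX): max(9, 1) = 9
B (MIN): min(11, 15, 9) = 9
M (MIN): min(14, 12) = 12
N (MIN): min(12, 13, 15) = 12
L (MAX): max(12, 12) = 12
P (MIN): min(14, 14) = 14
Q (MIN): min(2, 1, 12) = 1
O (MAX): max(14, 1) = 14
K (MIN): min(12, 14, 15) = 12
Root (MAX): max(9, 12) = 12

12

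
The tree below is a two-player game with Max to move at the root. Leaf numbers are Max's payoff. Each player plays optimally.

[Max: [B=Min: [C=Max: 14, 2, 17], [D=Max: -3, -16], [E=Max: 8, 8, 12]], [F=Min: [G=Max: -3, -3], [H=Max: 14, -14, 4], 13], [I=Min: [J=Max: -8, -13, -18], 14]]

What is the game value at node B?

-3

C: max(14, 2, 17) = 17
D: max(-3, -16) = -3
E: max(8, 8, 12) = 12
B: min(17, -3, 12) = -3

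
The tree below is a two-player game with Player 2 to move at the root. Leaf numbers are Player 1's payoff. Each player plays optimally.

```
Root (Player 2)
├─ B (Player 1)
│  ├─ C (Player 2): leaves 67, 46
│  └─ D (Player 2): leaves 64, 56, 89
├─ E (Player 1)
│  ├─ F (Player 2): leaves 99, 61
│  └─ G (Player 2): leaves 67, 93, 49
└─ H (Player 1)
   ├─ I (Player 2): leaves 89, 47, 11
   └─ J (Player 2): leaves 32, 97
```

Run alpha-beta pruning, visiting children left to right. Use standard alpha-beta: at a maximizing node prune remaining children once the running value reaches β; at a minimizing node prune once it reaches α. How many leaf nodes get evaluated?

12

C [α=-∞,β=+∞]: v=46
D [α=46,β=+∞]: v=56
B [α=-∞,β=+∞]: v=56
F [α=-∞,β=56]: v=61
E [α=-∞,β=56]: v=61 after child 1 ≥ β → β-cutoff, skip 1
I [α=-∞,β=56]: v=11
J [α=11,β=56]: v=32
H [α=-∞,β=56]: v=32
Root [α=-∞,β=+∞]: v=32
Leaves evaluated: 12 of 15.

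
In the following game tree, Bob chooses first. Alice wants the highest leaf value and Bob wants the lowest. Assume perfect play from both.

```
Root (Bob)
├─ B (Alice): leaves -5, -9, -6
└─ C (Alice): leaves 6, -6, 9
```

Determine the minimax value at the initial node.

-5

B (Alice): max(-5, -9, -6) = -5
C (Alice): max(6, -6, 9) = 9
Root (Bob): min(-5, 9) = -5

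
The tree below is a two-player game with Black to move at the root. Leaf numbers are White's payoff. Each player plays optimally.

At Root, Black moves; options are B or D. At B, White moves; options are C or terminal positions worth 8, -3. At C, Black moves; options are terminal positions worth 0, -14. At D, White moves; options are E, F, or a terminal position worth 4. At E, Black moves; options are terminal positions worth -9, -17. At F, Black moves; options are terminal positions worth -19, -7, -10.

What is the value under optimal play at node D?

4

E: min(-9, -17) = -17
F: min(-19, -7, -10) = -19
D: max(-17, -19, 4) = 4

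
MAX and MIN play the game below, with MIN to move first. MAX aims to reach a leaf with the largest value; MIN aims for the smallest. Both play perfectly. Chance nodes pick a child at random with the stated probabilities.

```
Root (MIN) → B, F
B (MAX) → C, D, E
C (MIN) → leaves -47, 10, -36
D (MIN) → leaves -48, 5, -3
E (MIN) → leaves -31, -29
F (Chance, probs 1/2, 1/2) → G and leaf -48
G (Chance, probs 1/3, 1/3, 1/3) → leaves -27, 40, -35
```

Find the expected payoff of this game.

-31

C (MIN): min(-47, 10, -36) = -47
D (MIN): min(-48, 5, -3) = -48
E (MIN): min(-31, -29) = -31
B (MAX): max(-47, -48, -31) = -31
G (Chance): 1/3·-27 + 1/3·40 + 1/3·-35 = -7.33
F (Chance): 1/2·-7.33 + 1/2·-48 = -27.67
Root (MIN): min(-31, -27.67) = -31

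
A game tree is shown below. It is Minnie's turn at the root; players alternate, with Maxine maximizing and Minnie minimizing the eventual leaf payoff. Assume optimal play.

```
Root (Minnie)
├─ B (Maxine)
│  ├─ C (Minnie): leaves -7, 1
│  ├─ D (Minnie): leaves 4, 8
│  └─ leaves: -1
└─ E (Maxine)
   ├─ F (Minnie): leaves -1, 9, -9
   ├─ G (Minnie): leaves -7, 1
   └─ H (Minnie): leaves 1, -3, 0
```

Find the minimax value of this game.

C (Minnie): min(-7, 1) = -7
D (Minnie): min(4, 8) = 4
B (Maxine): max(-7, 4, -1) = 4
F (Minnie): min(-1, 9, -9) = -9
G (Minnie): min(-7, 1) = -7
H (Minnie): min(1, -3, 0) = -3
E (Maxine): max(-9, -7, -3) = -3
Root (Minnie): min(4, -3) = -3

-3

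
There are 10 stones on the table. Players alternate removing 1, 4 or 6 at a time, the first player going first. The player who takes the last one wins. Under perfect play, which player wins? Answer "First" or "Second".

i:   0  1  2  3  4  5  6  7  8  9 10
     L  W  L  W  W  L  W  L  W  W  L
Position 10 is L, so the second player wins.

Second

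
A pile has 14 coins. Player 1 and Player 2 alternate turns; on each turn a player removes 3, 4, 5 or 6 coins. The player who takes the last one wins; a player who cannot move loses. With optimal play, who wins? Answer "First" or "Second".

Mark each pile size as W (mover wins) or L (mover loses):
i:   0  1  2  3  4  5  6  7  8  9 10 11 12 13 14
     L  L  L  W  W  W  W  W  W  L  L  L  W  W  W
Position 14 is W, so the first player wins.

First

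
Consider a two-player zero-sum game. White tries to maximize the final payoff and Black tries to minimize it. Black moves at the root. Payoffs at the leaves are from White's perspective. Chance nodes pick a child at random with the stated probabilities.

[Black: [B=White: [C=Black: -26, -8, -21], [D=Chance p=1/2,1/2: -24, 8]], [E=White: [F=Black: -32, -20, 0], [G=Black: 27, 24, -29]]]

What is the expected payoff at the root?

-29

C (Black): min(-26, -8, -21) = -26
D (Chance): 1/2·-24 + 1/2·8 = -8
B (White): max(-26, -8) = -8
F (Black): min(-32, -20, 0) = -32
G (Black): min(27, 24, -29) = -29
E (White): max(-32, -29) = -29
Root (Black): min(-8, -29) = -29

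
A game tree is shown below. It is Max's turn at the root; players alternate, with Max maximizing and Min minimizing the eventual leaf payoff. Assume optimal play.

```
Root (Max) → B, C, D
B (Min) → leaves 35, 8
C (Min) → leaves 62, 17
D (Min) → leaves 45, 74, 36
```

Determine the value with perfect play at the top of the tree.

B (Min): min(35, 8) = 8
C (Min): min(62, 17) = 17
D (Min): min(45, 74, 36) = 36
Root (Max): max(8, 17, 36) = 36

36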